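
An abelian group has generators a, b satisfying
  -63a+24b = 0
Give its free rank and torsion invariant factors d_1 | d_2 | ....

rank_ℚ(R)=1; free=2−1=1
SNF(R) diag = [3] → torsion [3]

Answer: M ≅ ℤ^1 ⊕ ℤ/3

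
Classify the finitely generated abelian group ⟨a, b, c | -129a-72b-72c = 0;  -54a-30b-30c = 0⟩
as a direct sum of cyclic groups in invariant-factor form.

Answer: M ≅ ℤ^1 ⊕ ℤ/3 ⊕ ℤ/6

Derivation:
rank_ℚ(R)=2; free=3−2=1
SNF(R) diag = [3, 6] → torsion [3, 6]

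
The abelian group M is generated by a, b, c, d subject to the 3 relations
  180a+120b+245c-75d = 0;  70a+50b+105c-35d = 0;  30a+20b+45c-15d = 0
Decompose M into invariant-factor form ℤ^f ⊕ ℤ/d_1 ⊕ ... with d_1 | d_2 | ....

rank_ℚ(R)=3; free=4−3=1
SNF(R) diag = [5, 10, 10] → torsion [5, 10, 10]

Answer: M ≅ ℤ^1 ⊕ ℤ/5 ⊕ ℤ/10 ⊕ ℤ/10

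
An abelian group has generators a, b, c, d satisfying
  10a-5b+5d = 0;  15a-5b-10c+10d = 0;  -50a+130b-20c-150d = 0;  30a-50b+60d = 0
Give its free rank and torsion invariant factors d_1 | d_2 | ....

Answer: M ≅ ℤ/5 ⊕ ℤ/5 ⊕ ℤ/10 ⊕ ℤ/20

Derivation:
rank_ℚ(R)=4; free=4−4=0
SNF(R) diag = [5, 5, 10, 20] → torsion [5, 5, 10, 20]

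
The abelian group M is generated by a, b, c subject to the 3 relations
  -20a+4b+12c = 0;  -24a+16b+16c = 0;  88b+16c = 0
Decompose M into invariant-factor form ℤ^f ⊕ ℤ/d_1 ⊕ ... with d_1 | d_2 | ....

rank_ℚ(R)=3; free=3−3=0
SNF(R) diag = [4, 8, 24] → torsion [4, 8, 24]

Answer: M ≅ ℤ/4 ⊕ ℤ/8 ⊕ ℤ/24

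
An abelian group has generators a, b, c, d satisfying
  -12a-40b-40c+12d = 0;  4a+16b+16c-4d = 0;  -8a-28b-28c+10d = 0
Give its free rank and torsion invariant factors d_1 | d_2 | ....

Answer: M ≅ ℤ^1 ⊕ ℤ/2 ⊕ ℤ/4 ⊕ ℤ/8

Derivation:
rank_ℚ(R)=3; free=4−3=1
SNF(R) diag = [2, 4, 8] → torsion [2, 4, 8]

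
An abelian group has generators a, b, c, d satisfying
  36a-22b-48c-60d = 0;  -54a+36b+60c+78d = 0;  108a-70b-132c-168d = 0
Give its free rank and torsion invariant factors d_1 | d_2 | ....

Answer: M ≅ ℤ^1 ⊕ ℤ/2 ⊕ ℤ/6 ⊕ ℤ/12

Derivation:
rank_ℚ(R)=3; free=4−3=1
SNF(R) diag = [2, 6, 12] → torsion [2, 6, 12]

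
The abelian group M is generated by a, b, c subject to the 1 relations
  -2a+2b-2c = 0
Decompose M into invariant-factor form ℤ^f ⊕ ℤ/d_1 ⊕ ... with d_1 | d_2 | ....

rank_ℚ(R)=1; free=3−1=2
SNF(R) diag = [2] → torsion [2]

Answer: M ≅ ℤ^2 ⊕ ℤ/2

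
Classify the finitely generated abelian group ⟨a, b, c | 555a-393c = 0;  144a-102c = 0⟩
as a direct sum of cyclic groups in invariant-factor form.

rank_ℚ(R)=2; free=3−2=1
SNF(R) diag = [3, 6] → torsion [3, 6]

Answer: M ≅ ℤ^1 ⊕ ℤ/3 ⊕ ℤ/6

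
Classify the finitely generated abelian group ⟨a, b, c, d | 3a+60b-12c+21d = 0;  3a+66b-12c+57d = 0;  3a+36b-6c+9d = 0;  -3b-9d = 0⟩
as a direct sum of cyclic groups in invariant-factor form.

rank_ℚ(R)=4; free=4−4=0
SNF(R) diag = [3, 3, 6, 18] → torsion [3, 3, 6, 18]

Answer: M ≅ ℤ/3 ⊕ ℤ/3 ⊕ ℤ/6 ⊕ ℤ/18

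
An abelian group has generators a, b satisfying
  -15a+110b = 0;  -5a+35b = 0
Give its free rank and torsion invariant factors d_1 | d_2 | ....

Answer: M ≅ ℤ/5 ⊕ ℤ/5

Derivation:
rank_ℚ(R)=2; free=2−2=0
SNF(R) diag = [5, 5] → torsion [5, 5]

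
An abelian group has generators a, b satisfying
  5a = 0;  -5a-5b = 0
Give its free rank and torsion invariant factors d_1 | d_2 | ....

rank_ℚ(R)=2; free=2−2=0
SNF(R) diag = [5, 5] → torsion [5, 5]

Answer: M ≅ ℤ/5 ⊕ ℤ/5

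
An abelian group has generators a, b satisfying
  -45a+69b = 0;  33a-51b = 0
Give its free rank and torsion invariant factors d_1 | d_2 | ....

Answer: M ≅ ℤ/3 ⊕ ℤ/6

Derivation:
rank_ℚ(R)=2; free=2−2=0
SNF(R) diag = [3, 6] → torsion [3, 6]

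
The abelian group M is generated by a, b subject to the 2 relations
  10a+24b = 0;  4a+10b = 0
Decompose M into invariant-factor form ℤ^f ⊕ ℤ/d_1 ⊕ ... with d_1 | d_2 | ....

rank_ℚ(R)=2; free=2−2=0
SNF(R) diag = [2, 2] → torsion [2, 2]

Answer: M ≅ ℤ/2 ⊕ ℤ/2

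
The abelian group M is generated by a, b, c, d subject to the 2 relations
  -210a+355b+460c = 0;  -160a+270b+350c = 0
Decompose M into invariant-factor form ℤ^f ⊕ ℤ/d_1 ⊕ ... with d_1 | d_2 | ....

rank_ℚ(R)=2; free=4−2=2
SNF(R) diag = [5, 10] → torsion [5, 10]

Answer: M ≅ ℤ^2 ⊕ ℤ/5 ⊕ ℤ/10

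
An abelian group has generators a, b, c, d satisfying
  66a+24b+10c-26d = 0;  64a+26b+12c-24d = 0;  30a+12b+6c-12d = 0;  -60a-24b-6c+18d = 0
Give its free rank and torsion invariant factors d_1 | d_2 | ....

Answer: M ≅ ℤ/2 ⊕ ℤ/2 ⊕ ℤ/6 ⊕ ℤ/6

Derivation:
rank_ℚ(R)=4; free=4−4=0
SNF(R) diag = [2, 2, 6, 6] → torsion [2, 2, 6, 6]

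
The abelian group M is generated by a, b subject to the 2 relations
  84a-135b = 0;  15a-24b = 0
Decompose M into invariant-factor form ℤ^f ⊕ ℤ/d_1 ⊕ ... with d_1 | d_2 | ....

rank_ℚ(R)=2; free=2−2=0
SNF(R) diag = [3, 3] → torsion [3, 3]

Answer: M ≅ ℤ/3 ⊕ ℤ/3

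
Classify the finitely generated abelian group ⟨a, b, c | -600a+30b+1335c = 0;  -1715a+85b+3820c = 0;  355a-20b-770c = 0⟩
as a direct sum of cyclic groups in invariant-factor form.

Answer: M ≅ ℤ/5 ⊕ ℤ/15 ⊕ ℤ/45

Derivation:
rank_ℚ(R)=3; free=3−3=0
SNF(R) diag = [5, 15, 45] → torsion [5, 15, 45]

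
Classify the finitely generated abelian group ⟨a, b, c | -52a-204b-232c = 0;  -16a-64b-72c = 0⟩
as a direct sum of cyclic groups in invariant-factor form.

rank_ℚ(R)=2; free=3−2=1
SNF(R) diag = [4, 8] → torsion [4, 8]

Answer: M ≅ ℤ^1 ⊕ ℤ/4 ⊕ ℤ/8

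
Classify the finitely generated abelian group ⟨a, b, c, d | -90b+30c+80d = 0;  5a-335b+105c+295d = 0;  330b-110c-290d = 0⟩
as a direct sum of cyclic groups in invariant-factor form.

rank_ℚ(R)=3; free=4−3=1
SNF(R) diag = [5, 10, 10] → torsion [5, 10, 10]

Answer: M ≅ ℤ^1 ⊕ ℤ/5 ⊕ ℤ/10 ⊕ ℤ/10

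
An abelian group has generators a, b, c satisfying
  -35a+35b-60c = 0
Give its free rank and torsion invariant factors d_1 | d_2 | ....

rank_ℚ(R)=1; free=3−1=2
SNF(R) diag = [5] → torsion [5]

Answer: M ≅ ℤ^2 ⊕ ℤ/5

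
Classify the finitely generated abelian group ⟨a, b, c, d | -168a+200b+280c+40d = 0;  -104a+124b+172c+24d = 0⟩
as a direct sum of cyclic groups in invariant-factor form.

rank_ℚ(R)=2; free=4−2=2
SNF(R) diag = [4, 8] → torsion [4, 8]

Answer: M ≅ ℤ^2 ⊕ ℤ/4 ⊕ ℤ/8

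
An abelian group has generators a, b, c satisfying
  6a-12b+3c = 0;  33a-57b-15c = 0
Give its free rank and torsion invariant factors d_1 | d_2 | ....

Answer: M ≅ ℤ^1 ⊕ ℤ/3 ⊕ ℤ/9

Derivation:
rank_ℚ(R)=2; free=3−2=1
SNF(R) diag = [3, 9] → torsion [3, 9]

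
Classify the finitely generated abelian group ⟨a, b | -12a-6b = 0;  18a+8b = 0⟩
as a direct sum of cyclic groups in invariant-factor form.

rank_ℚ(R)=2; free=2−2=0
SNF(R) diag = [2, 6] → torsion [2, 6]

Answer: M ≅ ℤ/2 ⊕ ℤ/6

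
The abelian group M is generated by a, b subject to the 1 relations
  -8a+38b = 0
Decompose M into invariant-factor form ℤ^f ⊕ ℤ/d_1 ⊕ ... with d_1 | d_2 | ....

rank_ℚ(R)=1; free=2−1=1
SNF(R) diag = [2] → torsion [2]

Answer: M ≅ ℤ^1 ⊕ ℤ/2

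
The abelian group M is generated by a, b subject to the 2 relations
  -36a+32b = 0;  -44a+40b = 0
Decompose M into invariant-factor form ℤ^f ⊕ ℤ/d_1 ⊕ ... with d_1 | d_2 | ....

Answer: M ≅ ℤ/4 ⊕ ℤ/8

Derivation:
rank_ℚ(R)=2; free=2−2=0
SNF(R) diag = [4, 8] → torsion [4, 8]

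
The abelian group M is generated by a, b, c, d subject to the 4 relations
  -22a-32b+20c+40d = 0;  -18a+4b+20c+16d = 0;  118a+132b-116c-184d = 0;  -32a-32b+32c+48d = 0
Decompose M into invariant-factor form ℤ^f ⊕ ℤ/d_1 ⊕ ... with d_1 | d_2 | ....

Answer: M ≅ ℤ/2 ⊕ ℤ/4 ⊕ ℤ/8 ⊕ ℤ/16

Derivation:
rank_ℚ(R)=4; free=4−4=0
SNF(R) diag = [2, 4, 8, 16] → torsion [2, 4, 8, 16]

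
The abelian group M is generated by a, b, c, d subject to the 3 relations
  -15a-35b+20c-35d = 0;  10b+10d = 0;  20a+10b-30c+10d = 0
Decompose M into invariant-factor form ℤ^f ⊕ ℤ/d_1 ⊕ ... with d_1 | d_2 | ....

Answer: M ≅ ℤ^1 ⊕ ℤ/5 ⊕ ℤ/10 ⊕ ℤ/10

Derivation:
rank_ℚ(R)=3; free=4−3=1
SNF(R) diag = [5, 10, 10] → torsion [5, 10, 10]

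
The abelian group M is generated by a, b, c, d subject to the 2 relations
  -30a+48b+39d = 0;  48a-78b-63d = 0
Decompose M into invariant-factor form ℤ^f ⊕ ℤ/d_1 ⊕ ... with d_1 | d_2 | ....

Answer: M ≅ ℤ^2 ⊕ ℤ/3 ⊕ ℤ/6

Derivation:
rank_ℚ(R)=2; free=4−2=2
SNF(R) diag = [3, 6] → torsion [3, 6]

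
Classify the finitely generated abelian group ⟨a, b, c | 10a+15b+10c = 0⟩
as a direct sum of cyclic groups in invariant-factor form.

Answer: M ≅ ℤ^2 ⊕ ℤ/5

Derivation:
rank_ℚ(R)=1; free=3−1=2
SNF(R) diag = [5] → torsion [5]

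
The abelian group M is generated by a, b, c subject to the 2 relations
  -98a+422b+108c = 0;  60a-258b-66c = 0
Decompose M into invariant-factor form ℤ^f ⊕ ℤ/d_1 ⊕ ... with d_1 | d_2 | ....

rank_ℚ(R)=2; free=3−2=1
SNF(R) diag = [2, 6] → torsion [2, 6]

Answer: M ≅ ℤ^1 ⊕ ℤ/2 ⊕ ℤ/6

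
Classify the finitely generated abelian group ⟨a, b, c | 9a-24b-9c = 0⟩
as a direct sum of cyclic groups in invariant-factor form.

Answer: M ≅ ℤ^2 ⊕ ℤ/3

Derivation:
rank_ℚ(R)=1; free=3−1=2
SNF(R) diag = [3] → torsion [3]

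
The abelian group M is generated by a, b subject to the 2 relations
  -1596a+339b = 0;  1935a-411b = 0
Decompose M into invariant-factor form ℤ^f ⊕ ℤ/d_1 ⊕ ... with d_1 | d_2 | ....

Answer: M ≅ ℤ/3 ⊕ ℤ/3

Derivation:
rank_ℚ(R)=2; free=2−2=0
SNF(R) diag = [3, 3] → torsion [3, 3]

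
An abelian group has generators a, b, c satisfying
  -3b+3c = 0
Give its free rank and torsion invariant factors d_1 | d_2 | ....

Answer: M ≅ ℤ^2 ⊕ ℤ/3

Derivation:
rank_ℚ(R)=1; free=3−1=2
SNF(R) diag = [3] → torsion [3]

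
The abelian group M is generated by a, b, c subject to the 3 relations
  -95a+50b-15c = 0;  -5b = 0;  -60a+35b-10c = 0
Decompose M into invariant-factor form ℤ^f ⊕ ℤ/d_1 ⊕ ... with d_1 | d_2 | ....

rank_ℚ(R)=3; free=3−3=0
SNF(R) diag = [5, 5, 10] → torsion [5, 5, 10]

Answer: M ≅ ℤ/5 ⊕ ℤ/5 ⊕ ℤ/10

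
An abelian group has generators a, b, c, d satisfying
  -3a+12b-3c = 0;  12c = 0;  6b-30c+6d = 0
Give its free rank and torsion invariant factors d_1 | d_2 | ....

Answer: M ≅ ℤ^1 ⊕ ℤ/3 ⊕ ℤ/6 ⊕ ℤ/12

Derivation:
rank_ℚ(R)=3; free=4−3=1
SNF(R) diag = [3, 6, 12] → torsion [3, 6, 12]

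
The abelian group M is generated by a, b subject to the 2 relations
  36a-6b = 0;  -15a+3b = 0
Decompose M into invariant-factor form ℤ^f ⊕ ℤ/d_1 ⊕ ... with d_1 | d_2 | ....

rank_ℚ(R)=2; free=2−2=0
SNF(R) diag = [3, 6] → torsion [3, 6]

Answer: M ≅ ℤ/3 ⊕ ℤ/6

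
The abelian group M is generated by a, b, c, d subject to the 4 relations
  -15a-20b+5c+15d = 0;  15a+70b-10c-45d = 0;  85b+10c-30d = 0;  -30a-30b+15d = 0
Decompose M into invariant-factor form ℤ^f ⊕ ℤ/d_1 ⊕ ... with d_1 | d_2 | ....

rank_ℚ(R)=4; free=4−4=0
SNF(R) diag = [5, 5, 15, 45] → torsion [5, 5, 15, 45]

Answer: M ≅ ℤ/5 ⊕ ℤ/5 ⊕ ℤ/15 ⊕ ℤ/45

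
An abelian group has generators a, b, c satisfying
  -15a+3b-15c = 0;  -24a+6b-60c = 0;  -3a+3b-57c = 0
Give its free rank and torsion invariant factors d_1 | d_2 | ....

Answer: M ≅ ℤ/3 ⊕ ℤ/6 ⊕ ℤ/18

Derivation:
rank_ℚ(R)=3; free=3−3=0
SNF(R) diag = [3, 6, 18] → torsion [3, 6, 18]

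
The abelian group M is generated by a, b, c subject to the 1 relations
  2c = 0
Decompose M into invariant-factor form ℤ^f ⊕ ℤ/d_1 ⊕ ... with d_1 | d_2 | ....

Answer: M ≅ ℤ^2 ⊕ ℤ/2

Derivation:
rank_ℚ(R)=1; free=3−1=2
SNF(R) diag = [2] → torsion [2]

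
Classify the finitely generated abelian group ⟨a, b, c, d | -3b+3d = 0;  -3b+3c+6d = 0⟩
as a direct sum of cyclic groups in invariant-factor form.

rank_ℚ(R)=2; free=4−2=2
SNF(R) diag = [3, 3] → torsion [3, 3]

Answer: M ≅ ℤ^2 ⊕ ℤ/3 ⊕ ℤ/3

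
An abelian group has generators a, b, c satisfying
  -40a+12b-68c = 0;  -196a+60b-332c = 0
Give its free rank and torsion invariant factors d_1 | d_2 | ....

Answer: M ≅ ℤ^1 ⊕ ℤ/4 ⊕ ℤ/12

Derivation:
rank_ℚ(R)=2; free=3−2=1
SNF(R) diag = [4, 12] → torsion [4, 12]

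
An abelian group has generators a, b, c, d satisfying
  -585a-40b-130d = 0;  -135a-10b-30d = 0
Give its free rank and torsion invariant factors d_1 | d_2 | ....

rank_ℚ(R)=2; free=4−2=2
SNF(R) diag = [5, 10] → torsion [5, 10]

Answer: M ≅ ℤ^2 ⊕ ℤ/5 ⊕ ℤ/10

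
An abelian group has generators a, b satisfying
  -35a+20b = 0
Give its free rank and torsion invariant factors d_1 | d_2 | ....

Answer: M ≅ ℤ^1 ⊕ ℤ/5

Derivation:
rank_ℚ(R)=1; free=2−1=1
SNF(R) diag = [5] → torsion [5]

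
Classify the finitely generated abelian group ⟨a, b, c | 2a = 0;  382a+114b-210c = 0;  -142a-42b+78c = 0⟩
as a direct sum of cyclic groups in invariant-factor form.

Answer: M ≅ ℤ/2 ⊕ ℤ/6 ⊕ ℤ/12

Derivation:
rank_ℚ(R)=3; free=3−3=0
SNF(R) diag = [2, 6, 12] → torsion [2, 6, 12]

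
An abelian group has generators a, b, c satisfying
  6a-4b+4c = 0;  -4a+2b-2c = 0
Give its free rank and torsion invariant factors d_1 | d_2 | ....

rank_ℚ(R)=2; free=3−2=1
SNF(R) diag = [2, 2] → torsion [2, 2]

Answer: M ≅ ℤ^1 ⊕ ℤ/2 ⊕ ℤ/2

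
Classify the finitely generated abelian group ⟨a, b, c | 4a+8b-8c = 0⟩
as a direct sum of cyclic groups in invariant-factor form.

rank_ℚ(R)=1; free=3−1=2
SNF(R) diag = [4] → torsion [4]

Answer: M ≅ ℤ^2 ⊕ ℤ/4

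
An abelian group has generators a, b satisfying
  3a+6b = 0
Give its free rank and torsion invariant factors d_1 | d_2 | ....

Answer: M ≅ ℤ^1 ⊕ ℤ/3

Derivation:
rank_ℚ(R)=1; free=2−1=1
SNF(R) diag = [3] → torsion [3]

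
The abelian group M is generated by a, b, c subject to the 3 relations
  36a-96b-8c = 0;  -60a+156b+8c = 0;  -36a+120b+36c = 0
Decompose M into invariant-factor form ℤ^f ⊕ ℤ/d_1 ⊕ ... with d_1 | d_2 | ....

Answer: M ≅ ℤ/4 ⊕ ℤ/12 ⊕ ℤ/12

Derivation:
rank_ℚ(R)=3; free=3−3=0
SNF(R) diag = [4, 12, 12] → torsion [4, 12, 12]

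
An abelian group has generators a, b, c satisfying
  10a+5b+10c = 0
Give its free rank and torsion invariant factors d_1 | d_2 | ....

rank_ℚ(R)=1; free=3−1=2
SNF(R) diag = [5] → torsion [5]

Answer: M ≅ ℤ^2 ⊕ ℤ/5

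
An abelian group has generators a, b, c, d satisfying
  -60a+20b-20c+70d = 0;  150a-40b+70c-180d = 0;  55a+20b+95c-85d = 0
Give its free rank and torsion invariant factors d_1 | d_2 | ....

Answer: M ≅ ℤ^1 ⊕ ℤ/5 ⊕ ℤ/10 ⊕ ℤ/20

Derivation:
rank_ℚ(R)=3; free=4−3=1
SNF(R) diag = [5, 10, 20] → torsion [5, 10, 20]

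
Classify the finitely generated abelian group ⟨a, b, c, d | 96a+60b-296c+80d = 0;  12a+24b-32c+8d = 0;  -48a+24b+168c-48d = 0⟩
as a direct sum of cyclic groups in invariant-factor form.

rank_ℚ(R)=3; free=4−3=1
SNF(R) diag = [4, 12, 24] → torsion [4, 12, 24]

Answer: M ≅ ℤ^1 ⊕ ℤ/4 ⊕ ℤ/12 ⊕ ℤ/24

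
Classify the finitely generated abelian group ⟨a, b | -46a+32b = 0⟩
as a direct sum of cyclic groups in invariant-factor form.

rank_ℚ(R)=1; free=2−1=1
SNF(R) diag = [2] → torsion [2]

Answer: M ≅ ℤ^1 ⊕ ℤ/2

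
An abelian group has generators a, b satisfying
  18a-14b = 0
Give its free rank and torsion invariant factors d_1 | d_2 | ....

Answer: M ≅ ℤ^1 ⊕ ℤ/2

Derivation:
rank_ℚ(R)=1; free=2−1=1
SNF(R) diag = [2] → torsion [2]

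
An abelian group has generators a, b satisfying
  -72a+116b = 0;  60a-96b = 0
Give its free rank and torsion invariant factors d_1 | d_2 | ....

Answer: M ≅ ℤ/4 ⊕ ℤ/12

Derivation:
rank_ℚ(R)=2; free=2−2=0
SNF(R) diag = [4, 12] → torsion [4, 12]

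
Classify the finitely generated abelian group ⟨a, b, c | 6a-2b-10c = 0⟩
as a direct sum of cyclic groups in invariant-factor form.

rank_ℚ(R)=1; free=3−1=2
SNF(R) diag = [2] → torsion [2]

Answer: M ≅ ℤ^2 ⊕ ℤ/2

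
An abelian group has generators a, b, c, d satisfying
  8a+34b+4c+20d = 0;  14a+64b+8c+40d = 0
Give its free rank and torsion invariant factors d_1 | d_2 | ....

rank_ℚ(R)=2; free=4−2=2
SNF(R) diag = [2, 2] → torsion [2, 2]

Answer: M ≅ ℤ^2 ⊕ ℤ/2 ⊕ ℤ/2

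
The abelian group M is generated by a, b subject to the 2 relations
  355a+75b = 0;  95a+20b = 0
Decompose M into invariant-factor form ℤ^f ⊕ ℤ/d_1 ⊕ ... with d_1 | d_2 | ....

rank_ℚ(R)=2; free=2−2=0
SNF(R) diag = [5, 5] → torsion [5, 5]

Answer: M ≅ ℤ/5 ⊕ ℤ/5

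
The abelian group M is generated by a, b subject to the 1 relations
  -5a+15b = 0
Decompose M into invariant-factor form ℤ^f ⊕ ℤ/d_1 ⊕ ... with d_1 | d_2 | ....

Answer: M ≅ ℤ^1 ⊕ ℤ/5

Derivation:
rank_ℚ(R)=1; free=2−1=1
SNF(R) diag = [5] → torsion [5]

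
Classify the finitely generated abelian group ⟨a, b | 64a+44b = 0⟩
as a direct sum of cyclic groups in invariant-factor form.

Answer: M ≅ ℤ^1 ⊕ ℤ/4

Derivation:
rank_ℚ(R)=1; free=2−1=1
SNF(R) diag = [4] → torsion [4]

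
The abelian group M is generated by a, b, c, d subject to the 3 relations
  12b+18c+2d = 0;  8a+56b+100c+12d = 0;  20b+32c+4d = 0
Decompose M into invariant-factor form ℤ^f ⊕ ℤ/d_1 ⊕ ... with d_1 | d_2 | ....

rank_ℚ(R)=3; free=4−3=1
SNF(R) diag = [2, 4, 8] → torsion [2, 4, 8]

Answer: M ≅ ℤ^1 ⊕ ℤ/2 ⊕ ℤ/4 ⊕ ℤ/8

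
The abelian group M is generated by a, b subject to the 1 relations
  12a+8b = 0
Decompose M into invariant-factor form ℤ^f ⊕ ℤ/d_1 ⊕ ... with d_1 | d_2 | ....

Answer: M ≅ ℤ^1 ⊕ ℤ/4

Derivation:
rank_ℚ(R)=1; free=2−1=1
SNF(R) diag = [4] → torsion [4]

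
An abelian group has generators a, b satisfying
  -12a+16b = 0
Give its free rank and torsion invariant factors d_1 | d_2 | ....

Answer: M ≅ ℤ^1 ⊕ ℤ/4

Derivation:
rank_ℚ(R)=1; free=2−1=1
SNF(R) diag = [4] → torsion [4]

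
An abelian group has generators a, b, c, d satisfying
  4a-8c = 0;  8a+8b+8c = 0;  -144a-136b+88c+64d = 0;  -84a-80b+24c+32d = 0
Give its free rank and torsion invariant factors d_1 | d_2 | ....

rank_ℚ(R)=4; free=4−4=0
SNF(R) diag = [4, 8, 16, 32] → torsion [4, 8, 16, 32]

Answer: M ≅ ℤ/4 ⊕ ℤ/8 ⊕ ℤ/16 ⊕ ℤ/32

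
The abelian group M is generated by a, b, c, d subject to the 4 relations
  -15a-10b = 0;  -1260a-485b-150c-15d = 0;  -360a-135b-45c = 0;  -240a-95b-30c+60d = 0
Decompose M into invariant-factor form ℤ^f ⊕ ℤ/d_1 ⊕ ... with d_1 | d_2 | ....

rank_ℚ(R)=4; free=4−4=0
SNF(R) diag = [5, 15, 45, 45] → torsion [5, 15, 45, 45]

Answer: M ≅ ℤ/5 ⊕ ℤ/15 ⊕ ℤ/45 ⊕ ℤ/45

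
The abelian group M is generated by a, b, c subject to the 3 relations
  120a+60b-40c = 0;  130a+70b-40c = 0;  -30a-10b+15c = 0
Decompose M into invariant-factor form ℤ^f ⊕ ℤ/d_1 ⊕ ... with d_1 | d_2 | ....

rank_ℚ(R)=3; free=3−3=0
SNF(R) diag = [5, 10, 20] → torsion [5, 10, 20]

Answer: M ≅ ℤ/5 ⊕ ℤ/10 ⊕ ℤ/20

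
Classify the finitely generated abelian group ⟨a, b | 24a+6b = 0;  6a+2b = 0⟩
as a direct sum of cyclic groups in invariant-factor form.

Answer: M ≅ ℤ/2 ⊕ ℤ/6

Derivation:
rank_ℚ(R)=2; free=2−2=0
SNF(R) diag = [2, 6] → torsion [2, 6]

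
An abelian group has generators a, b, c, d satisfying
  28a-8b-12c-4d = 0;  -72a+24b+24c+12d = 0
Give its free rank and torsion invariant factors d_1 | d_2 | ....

rank_ℚ(R)=2; free=4−2=2
SNF(R) diag = [4, 12] → torsion [4, 12]

Answer: M ≅ ℤ^2 ⊕ ℤ/4 ⊕ ℤ/12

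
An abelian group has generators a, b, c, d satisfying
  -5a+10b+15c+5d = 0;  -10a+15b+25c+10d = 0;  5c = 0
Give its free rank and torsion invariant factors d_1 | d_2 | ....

rank_ℚ(R)=3; free=4−3=1
SNF(R) diag = [5, 5, 5] → torsion [5, 5, 5]

Answer: M ≅ ℤ^1 ⊕ ℤ/5 ⊕ ℤ/5 ⊕ ℤ/5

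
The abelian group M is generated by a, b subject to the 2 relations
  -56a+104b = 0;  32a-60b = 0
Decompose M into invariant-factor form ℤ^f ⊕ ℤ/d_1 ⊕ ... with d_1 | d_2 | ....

Answer: M ≅ ℤ/4 ⊕ ℤ/8

Derivation:
rank_ℚ(R)=2; free=2−2=0
SNF(R) diag = [4, 8] → torsion [4, 8]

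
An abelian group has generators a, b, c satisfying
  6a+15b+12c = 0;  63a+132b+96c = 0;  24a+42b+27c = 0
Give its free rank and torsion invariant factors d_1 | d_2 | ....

Answer: M ≅ ℤ/3 ⊕ ℤ/3 ⊕ ℤ/3

Derivation:
rank_ℚ(R)=3; free=3−3=0
SNF(R) diag = [3, 3, 3] → torsion [3, 3, 3]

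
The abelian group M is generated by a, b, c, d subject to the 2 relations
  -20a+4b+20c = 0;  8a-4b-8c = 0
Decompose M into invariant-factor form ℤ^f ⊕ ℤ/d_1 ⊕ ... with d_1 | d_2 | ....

rank_ℚ(R)=2; free=4−2=2
SNF(R) diag = [4, 12] → torsion [4, 12]

Answer: M ≅ ℤ^2 ⊕ ℤ/4 ⊕ ℤ/12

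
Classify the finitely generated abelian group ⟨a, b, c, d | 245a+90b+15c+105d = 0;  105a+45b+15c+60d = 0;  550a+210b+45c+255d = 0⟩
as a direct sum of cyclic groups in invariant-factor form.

Answer: M ≅ ℤ^1 ⊕ ℤ/5 ⊕ ℤ/15 ⊕ ℤ/15

Derivation:
rank_ℚ(R)=3; free=4−3=1
SNF(R) diag = [5, 15, 15] → torsion [5, 15, 15]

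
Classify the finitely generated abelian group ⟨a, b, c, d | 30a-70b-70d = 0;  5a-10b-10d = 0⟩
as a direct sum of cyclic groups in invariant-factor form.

Answer: M ≅ ℤ^2 ⊕ ℤ/5 ⊕ ℤ/10

Derivation:
rank_ℚ(R)=2; free=4−2=2
SNF(R) diag = [5, 10] → torsion [5, 10]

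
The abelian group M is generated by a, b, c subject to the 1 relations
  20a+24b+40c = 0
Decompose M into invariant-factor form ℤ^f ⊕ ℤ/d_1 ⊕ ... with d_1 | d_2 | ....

rank_ℚ(R)=1; free=3−1=2
SNF(R) diag = [4] → torsion [4]

Answer: M ≅ ℤ^2 ⊕ ℤ/4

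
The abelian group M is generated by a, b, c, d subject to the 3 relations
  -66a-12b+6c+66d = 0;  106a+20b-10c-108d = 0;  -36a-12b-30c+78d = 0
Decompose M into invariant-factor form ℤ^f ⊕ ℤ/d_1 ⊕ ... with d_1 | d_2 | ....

Answer: M ≅ ℤ^1 ⊕ ℤ/2 ⊕ ℤ/6 ⊕ ℤ/18

Derivation:
rank_ℚ(R)=3; free=4−3=1
SNF(R) diag = [2, 6, 18] → torsion [2, 6, 18]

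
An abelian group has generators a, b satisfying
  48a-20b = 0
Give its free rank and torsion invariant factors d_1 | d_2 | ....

rank_ℚ(R)=1; free=2−1=1
SNF(R) diag = [4] → torsion [4]

Answer: M ≅ ℤ^1 ⊕ ℤ/4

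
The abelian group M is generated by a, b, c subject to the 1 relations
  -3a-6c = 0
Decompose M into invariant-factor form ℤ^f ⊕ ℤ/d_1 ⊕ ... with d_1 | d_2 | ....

rank_ℚ(R)=1; free=3−1=2
SNF(R) diag = [3] → torsion [3]

Answer: M ≅ ℤ^2 ⊕ ℤ/3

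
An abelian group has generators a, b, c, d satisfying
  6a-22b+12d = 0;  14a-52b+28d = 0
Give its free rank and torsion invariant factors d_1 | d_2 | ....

rank_ℚ(R)=2; free=4−2=2
SNF(R) diag = [2, 2] → torsion [2, 2]

Answer: M ≅ ℤ^2 ⊕ ℤ/2 ⊕ ℤ/2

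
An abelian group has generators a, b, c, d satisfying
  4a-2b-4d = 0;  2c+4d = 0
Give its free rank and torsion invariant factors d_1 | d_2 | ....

rank_ℚ(R)=2; free=4−2=2
SNF(R) diag = [2, 2] → torsion [2, 2]

Answer: M ≅ ℤ^2 ⊕ ℤ/2 ⊕ ℤ/2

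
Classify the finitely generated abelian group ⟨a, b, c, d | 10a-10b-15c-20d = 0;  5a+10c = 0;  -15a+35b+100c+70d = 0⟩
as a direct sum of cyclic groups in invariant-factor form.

Answer: M ≅ ℤ^1 ⊕ ℤ/5 ⊕ ℤ/5 ⊕ ℤ/15

Derivation:
rank_ℚ(R)=3; free=4−3=1
SNF(R) diag = [5, 5, 15] → torsion [5, 5, 15]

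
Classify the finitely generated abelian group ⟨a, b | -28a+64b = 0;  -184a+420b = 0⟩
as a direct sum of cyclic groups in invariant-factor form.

rank_ℚ(R)=2; free=2−2=0
SNF(R) diag = [4, 4] → torsion [4, 4]

Answer: M ≅ ℤ/4 ⊕ ℤ/4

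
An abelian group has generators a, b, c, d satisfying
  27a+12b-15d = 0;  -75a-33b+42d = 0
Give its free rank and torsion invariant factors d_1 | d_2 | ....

Answer: M ≅ ℤ^2 ⊕ ℤ/3 ⊕ ℤ/3

Derivation:
rank_ℚ(R)=2; free=4−2=2
SNF(R) diag = [3, 3] → torsion [3, 3]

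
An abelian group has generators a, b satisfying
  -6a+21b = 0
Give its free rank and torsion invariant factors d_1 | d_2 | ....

Answer: M ≅ ℤ^1 ⊕ ℤ/3

Derivation:
rank_ℚ(R)=1; free=2−1=1
SNF(R) diag = [3] → torsion [3]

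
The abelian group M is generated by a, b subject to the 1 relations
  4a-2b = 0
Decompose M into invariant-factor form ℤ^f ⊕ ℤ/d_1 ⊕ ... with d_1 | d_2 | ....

Answer: M ≅ ℤ^1 ⊕ ℤ/2

Derivation:
rank_ℚ(R)=1; free=2−1=1
SNF(R) diag = [2] → torsion [2]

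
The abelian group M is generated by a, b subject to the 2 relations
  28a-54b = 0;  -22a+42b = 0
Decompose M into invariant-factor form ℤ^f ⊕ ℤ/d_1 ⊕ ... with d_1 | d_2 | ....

rank_ℚ(R)=2; free=2−2=0
SNF(R) diag = [2, 6] → torsion [2, 6]

Answer: M ≅ ℤ/2 ⊕ ℤ/6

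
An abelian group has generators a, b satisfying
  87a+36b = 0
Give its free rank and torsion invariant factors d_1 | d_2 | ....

rank_ℚ(R)=1; free=2−1=1
SNF(R) diag = [3] → torsion [3]

Answer: M ≅ ℤ^1 ⊕ ℤ/3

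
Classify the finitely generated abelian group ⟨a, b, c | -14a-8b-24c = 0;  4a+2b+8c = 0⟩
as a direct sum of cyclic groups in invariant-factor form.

rank_ℚ(R)=2; free=3−2=1
SNF(R) diag = [2, 2] → torsion [2, 2]

Answer: M ≅ ℤ^1 ⊕ ℤ/2 ⊕ ℤ/2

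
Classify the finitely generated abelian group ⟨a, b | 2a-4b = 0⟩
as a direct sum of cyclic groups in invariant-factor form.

Answer: M ≅ ℤ^1 ⊕ ℤ/2

Derivation:
rank_ℚ(R)=1; free=2−1=1
SNF(R) diag = [2] → torsion [2]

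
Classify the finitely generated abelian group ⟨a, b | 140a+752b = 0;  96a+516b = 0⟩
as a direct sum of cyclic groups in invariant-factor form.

Answer: M ≅ ℤ/4 ⊕ ℤ/12

Derivation:
rank_ℚ(R)=2; free=2−2=0
SNF(R) diag = [4, 12] → torsion [4, 12]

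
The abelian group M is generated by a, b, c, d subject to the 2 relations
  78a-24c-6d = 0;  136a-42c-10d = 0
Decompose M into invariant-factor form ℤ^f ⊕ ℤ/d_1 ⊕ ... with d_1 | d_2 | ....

rank_ℚ(R)=2; free=4−2=2
SNF(R) diag = [2, 6] → torsion [2, 6]

Answer: M ≅ ℤ^2 ⊕ ℤ/2 ⊕ ℤ/6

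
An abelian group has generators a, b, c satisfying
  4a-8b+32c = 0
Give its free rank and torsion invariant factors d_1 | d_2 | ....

Answer: M ≅ ℤ^2 ⊕ ℤ/4

Derivation:
rank_ℚ(R)=1; free=3−1=2
SNF(R) diag = [4] → torsion [4]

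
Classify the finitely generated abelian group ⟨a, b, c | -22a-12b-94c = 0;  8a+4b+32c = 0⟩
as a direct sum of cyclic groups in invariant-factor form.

rank_ℚ(R)=2; free=3−2=1
SNF(R) diag = [2, 4] → torsion [2, 4]

Answer: M ≅ ℤ^1 ⊕ ℤ/2 ⊕ ℤ/4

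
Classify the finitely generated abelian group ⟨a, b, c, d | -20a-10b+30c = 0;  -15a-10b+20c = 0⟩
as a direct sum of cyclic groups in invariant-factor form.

Answer: M ≅ ℤ^2 ⊕ ℤ/5 ⊕ ℤ/10

Derivation:
rank_ℚ(R)=2; free=4−2=2
SNF(R) diag = [5, 10] → torsion [5, 10]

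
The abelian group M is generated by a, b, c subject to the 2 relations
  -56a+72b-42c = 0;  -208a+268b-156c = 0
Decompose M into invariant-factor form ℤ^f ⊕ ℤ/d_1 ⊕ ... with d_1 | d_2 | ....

rank_ℚ(R)=2; free=3−2=1
SNF(R) diag = [2, 4] → torsion [2, 4]

Answer: M ≅ ℤ^1 ⊕ ℤ/2 ⊕ ℤ/4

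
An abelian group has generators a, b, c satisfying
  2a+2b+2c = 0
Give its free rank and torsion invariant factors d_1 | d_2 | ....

rank_ℚ(R)=1; free=3−1=2
SNF(R) diag = [2] → torsion [2]

Answer: M ≅ ℤ^2 ⊕ ℤ/2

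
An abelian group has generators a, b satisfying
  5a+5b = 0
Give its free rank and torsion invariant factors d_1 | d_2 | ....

rank_ℚ(R)=1; free=2−1=1
SNF(R) diag = [5] → torsion [5]

Answer: M ≅ ℤ^1 ⊕ ℤ/5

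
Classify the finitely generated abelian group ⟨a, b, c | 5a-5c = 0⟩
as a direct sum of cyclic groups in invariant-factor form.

Answer: M ≅ ℤ^2 ⊕ ℤ/5

Derivation:
rank_ℚ(R)=1; free=3−1=2
SNF(R) diag = [5] → torsion [5]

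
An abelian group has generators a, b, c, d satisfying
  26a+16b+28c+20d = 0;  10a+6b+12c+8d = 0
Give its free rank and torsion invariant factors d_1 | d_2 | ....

rank_ℚ(R)=2; free=4−2=2
SNF(R) diag = [2, 2] → torsion [2, 2]

Answer: M ≅ ℤ^2 ⊕ ℤ/2 ⊕ ℤ/2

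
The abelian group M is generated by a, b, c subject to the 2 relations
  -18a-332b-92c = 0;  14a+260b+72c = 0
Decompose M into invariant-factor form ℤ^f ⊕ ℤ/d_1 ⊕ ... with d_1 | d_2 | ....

Answer: M ≅ ℤ^1 ⊕ ℤ/2 ⊕ ℤ/4

Derivation:
rank_ℚ(R)=2; free=3−2=1
SNF(R) diag = [2, 4] → torsion [2, 4]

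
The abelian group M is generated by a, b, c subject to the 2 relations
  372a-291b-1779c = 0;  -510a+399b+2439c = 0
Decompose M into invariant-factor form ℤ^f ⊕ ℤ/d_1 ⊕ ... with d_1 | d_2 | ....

Answer: M ≅ ℤ^1 ⊕ ℤ/3 ⊕ ℤ/6

Derivation:
rank_ℚ(R)=2; free=3−2=1
SNF(R) diag = [3, 6] → torsion [3, 6]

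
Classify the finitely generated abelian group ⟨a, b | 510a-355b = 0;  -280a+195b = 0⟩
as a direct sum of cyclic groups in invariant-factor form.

Answer: M ≅ ℤ/5 ⊕ ℤ/10

Derivation:
rank_ℚ(R)=2; free=2−2=0
SNF(R) diag = [5, 10] → torsion [5, 10]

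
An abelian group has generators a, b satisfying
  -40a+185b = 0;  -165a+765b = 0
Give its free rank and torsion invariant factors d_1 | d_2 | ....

Answer: M ≅ ℤ/5 ⊕ ℤ/15

Derivation:
rank_ℚ(R)=2; free=2−2=0
SNF(R) diag = [5, 15] → torsion [5, 15]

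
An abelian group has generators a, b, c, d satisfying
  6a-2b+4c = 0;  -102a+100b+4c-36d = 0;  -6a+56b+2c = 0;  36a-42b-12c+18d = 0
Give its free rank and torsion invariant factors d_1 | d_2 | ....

rank_ℚ(R)=4; free=4−4=0
SNF(R) diag = [2, 6, 18, 18] → torsion [2, 6, 18, 18]

Answer: M ≅ ℤ/2 ⊕ ℤ/6 ⊕ ℤ/18 ⊕ ℤ/18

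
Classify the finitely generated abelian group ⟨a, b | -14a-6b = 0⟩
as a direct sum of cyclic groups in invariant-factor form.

rank_ℚ(R)=1; free=2−1=1
SNF(R) diag = [2] → torsion [2]

Answer: M ≅ ℤ^1 ⊕ ℤ/2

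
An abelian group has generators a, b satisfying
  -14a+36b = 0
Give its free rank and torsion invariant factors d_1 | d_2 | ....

rank_ℚ(R)=1; free=2−1=1
SNF(R) diag = [2] → torsion [2]

Answer: M ≅ ℤ^1 ⊕ ℤ/2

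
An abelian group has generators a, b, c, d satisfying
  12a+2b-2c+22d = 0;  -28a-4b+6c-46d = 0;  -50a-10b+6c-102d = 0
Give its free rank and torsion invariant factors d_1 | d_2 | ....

Answer: M ≅ ℤ^1 ⊕ ℤ/2 ⊕ ℤ/2 ⊕ ℤ/2

Derivation:
rank_ℚ(R)=3; free=4−3=1
SNF(R) diag = [2, 2, 2] → torsion [2, 2, 2]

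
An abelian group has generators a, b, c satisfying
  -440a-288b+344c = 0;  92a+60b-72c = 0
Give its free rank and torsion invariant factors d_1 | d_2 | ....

rank_ℚ(R)=2; free=3−2=1
SNF(R) diag = [4, 8] → torsion [4, 8]

Answer: M ≅ ℤ^1 ⊕ ℤ/4 ⊕ ℤ/8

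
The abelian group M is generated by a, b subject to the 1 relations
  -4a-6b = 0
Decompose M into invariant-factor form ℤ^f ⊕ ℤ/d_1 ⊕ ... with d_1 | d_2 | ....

rank_ℚ(R)=1; free=2−1=1
SNF(R) diag = [2] → torsion [2]

Answer: M ≅ ℤ^1 ⊕ ℤ/2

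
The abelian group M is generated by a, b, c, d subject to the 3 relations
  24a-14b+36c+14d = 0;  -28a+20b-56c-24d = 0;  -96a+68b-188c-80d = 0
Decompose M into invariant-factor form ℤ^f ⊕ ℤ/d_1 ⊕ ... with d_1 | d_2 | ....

Answer: M ≅ ℤ^1 ⊕ ℤ/2 ⊕ ℤ/4 ⊕ ℤ/4

Derivation:
rank_ℚ(R)=3; free=4−3=1
SNF(R) diag = [2, 4, 4] → torsion [2, 4, 4]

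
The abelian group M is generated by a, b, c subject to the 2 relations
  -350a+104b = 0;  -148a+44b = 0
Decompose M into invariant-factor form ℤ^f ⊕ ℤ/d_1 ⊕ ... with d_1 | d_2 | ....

rank_ℚ(R)=2; free=3−2=1
SNF(R) diag = [2, 4] → torsion [2, 4]

Answer: M ≅ ℤ^1 ⊕ ℤ/2 ⊕ ℤ/4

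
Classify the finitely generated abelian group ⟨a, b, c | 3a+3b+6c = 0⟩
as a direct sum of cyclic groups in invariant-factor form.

rank_ℚ(R)=1; free=3−1=2
SNF(R) diag = [3] → torsion [3]

Answer: M ≅ ℤ^2 ⊕ ℤ/3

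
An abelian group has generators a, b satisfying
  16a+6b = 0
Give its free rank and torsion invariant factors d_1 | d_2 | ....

Answer: M ≅ ℤ^1 ⊕ ℤ/2

Derivation:
rank_ℚ(R)=1; free=2−1=1
SNF(R) diag = [2] → torsion [2]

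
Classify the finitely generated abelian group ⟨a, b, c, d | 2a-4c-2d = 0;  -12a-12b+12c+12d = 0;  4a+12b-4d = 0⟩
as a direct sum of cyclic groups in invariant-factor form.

Answer: M ≅ ℤ^1 ⊕ ℤ/2 ⊕ ℤ/4 ⊕ ℤ/12

Derivation:
rank_ℚ(R)=3; free=4−3=1
SNF(R) diag = [2, 4, 12] → torsion [2, 4, 12]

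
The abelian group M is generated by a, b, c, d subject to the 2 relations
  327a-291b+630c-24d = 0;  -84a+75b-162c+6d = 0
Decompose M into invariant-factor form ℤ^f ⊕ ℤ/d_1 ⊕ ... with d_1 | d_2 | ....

rank_ℚ(R)=2; free=4−2=2
SNF(R) diag = [3, 9] → torsion [3, 9]

Answer: M ≅ ℤ^2 ⊕ ℤ/3 ⊕ ℤ/9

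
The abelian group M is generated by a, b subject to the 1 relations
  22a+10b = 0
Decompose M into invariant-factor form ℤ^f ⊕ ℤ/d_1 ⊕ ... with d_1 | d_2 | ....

rank_ℚ(R)=1; free=2−1=1
SNF(R) diag = [2] → torsion [2]

Answer: M ≅ ℤ^1 ⊕ ℤ/2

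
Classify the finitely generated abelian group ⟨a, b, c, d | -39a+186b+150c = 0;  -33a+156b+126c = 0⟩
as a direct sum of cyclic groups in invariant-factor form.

rank_ℚ(R)=2; free=4−2=2
SNF(R) diag = [3, 6] → torsion [3, 6]

Answer: M ≅ ℤ^2 ⊕ ℤ/3 ⊕ ℤ/6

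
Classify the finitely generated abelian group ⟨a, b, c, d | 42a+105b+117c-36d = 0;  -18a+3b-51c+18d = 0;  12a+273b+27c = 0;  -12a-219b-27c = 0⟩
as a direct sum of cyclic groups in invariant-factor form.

rank_ℚ(R)=4; free=4−4=0
SNF(R) diag = [3, 6, 18, 54] → torsion [3, 6, 18, 54]

Answer: M ≅ ℤ/3 ⊕ ℤ/6 ⊕ ℤ/18 ⊕ ℤ/54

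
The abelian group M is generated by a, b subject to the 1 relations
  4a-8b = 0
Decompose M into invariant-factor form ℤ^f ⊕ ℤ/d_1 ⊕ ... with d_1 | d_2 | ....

Answer: M ≅ ℤ^1 ⊕ ℤ/4

Derivation:
rank_ℚ(R)=1; free=2−1=1
SNF(R) diag = [4] → torsion [4]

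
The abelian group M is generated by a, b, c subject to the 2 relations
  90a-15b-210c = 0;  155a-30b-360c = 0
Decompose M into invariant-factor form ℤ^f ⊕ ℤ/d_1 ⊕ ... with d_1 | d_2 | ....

Answer: M ≅ ℤ^1 ⊕ ℤ/5 ⊕ ℤ/15

Derivation:
rank_ℚ(R)=2; free=3−2=1
SNF(R) diag = [5, 15] → torsion [5, 15]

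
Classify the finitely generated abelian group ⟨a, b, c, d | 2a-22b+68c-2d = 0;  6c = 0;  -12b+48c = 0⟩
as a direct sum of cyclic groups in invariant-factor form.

rank_ℚ(R)=3; free=4−3=1
SNF(R) diag = [2, 6, 12] → torsion [2, 6, 12]

Answer: M ≅ ℤ^1 ⊕ ℤ/2 ⊕ ℤ/6 ⊕ ℤ/12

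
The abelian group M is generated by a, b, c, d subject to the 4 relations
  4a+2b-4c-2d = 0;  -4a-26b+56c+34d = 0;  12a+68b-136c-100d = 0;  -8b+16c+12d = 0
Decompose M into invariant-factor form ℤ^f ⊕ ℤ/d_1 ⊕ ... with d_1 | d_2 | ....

rank_ℚ(R)=4; free=4−4=0
SNF(R) diag = [2, 4, 4, 4] → torsion [2, 4, 4, 4]

Answer: M ≅ ℤ/2 ⊕ ℤ/4 ⊕ ℤ/4 ⊕ ℤ/4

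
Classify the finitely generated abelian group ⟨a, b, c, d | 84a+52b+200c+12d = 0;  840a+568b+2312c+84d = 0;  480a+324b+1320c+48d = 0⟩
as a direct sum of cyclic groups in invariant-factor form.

rank_ℚ(R)=3; free=4−3=1
SNF(R) diag = [4, 12, 36] → torsion [4, 12, 36]

Answer: M ≅ ℤ^1 ⊕ ℤ/4 ⊕ ℤ/12 ⊕ ℤ/36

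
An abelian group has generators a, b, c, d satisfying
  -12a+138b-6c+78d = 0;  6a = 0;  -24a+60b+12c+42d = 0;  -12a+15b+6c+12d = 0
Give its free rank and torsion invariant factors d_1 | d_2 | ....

Answer: M ≅ ℤ/3 ⊕ ℤ/6 ⊕ ℤ/6 ⊕ ℤ/18

Derivation:
rank_ℚ(R)=4; free=4−4=0
SNF(R) diag = [3, 6, 6, 18] → torsion [3, 6, 6, 18]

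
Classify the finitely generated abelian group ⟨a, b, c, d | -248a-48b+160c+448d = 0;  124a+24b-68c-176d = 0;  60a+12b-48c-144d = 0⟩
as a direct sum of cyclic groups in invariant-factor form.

rank_ℚ(R)=3; free=4−3=1
SNF(R) diag = [4, 12, 24] → torsion [4, 12, 24]

Answer: M ≅ ℤ^1 ⊕ ℤ/4 ⊕ ℤ/12 ⊕ ℤ/24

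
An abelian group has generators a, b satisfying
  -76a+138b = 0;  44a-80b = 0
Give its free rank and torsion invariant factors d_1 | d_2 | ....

Answer: M ≅ ℤ/2 ⊕ ℤ/4

Derivation:
rank_ℚ(R)=2; free=2−2=0
SNF(R) diag = [2, 4] → torsion [2, 4]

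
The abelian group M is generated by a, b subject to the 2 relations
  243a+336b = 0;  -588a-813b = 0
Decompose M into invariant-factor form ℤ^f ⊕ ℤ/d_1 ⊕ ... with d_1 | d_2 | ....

Answer: M ≅ ℤ/3 ⊕ ℤ/3

Derivation:
rank_ℚ(R)=2; free=2−2=0
SNF(R) diag = [3, 3] → torsion [3, 3]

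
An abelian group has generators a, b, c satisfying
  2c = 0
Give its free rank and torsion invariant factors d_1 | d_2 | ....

Answer: M ≅ ℤ^2 ⊕ ℤ/2

Derivation:
rank_ℚ(R)=1; free=3−1=2
SNF(R) diag = [2] → torsion [2]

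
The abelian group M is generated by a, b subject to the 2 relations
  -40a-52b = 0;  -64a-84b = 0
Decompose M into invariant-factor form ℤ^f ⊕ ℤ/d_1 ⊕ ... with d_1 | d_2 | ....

Answer: M ≅ ℤ/4 ⊕ ℤ/8

Derivation:
rank_ℚ(R)=2; free=2−2=0
SNF(R) diag = [4, 8] → torsion [4, 8]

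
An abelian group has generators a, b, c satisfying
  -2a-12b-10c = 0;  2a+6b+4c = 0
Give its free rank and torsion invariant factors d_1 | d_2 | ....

Answer: M ≅ ℤ^1 ⊕ ℤ/2 ⊕ ℤ/6

Derivation:
rank_ℚ(R)=2; free=3−2=1
SNF(R) diag = [2, 6] → torsion [2, 6]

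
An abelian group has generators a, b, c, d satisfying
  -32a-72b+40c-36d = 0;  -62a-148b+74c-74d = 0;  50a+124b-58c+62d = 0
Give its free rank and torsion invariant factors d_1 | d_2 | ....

rank_ℚ(R)=3; free=4−3=1
SNF(R) diag = [2, 4, 4] → torsion [2, 4, 4]

Answer: M ≅ ℤ^1 ⊕ ℤ/2 ⊕ ℤ/4 ⊕ ℤ/4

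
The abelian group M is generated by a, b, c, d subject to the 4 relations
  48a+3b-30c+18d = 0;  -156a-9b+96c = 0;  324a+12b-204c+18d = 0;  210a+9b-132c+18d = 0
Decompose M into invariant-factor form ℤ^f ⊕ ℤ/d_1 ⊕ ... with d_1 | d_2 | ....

rank_ℚ(R)=4; free=4−4=0
SNF(R) diag = [3, 6, 18, 18] → torsion [3, 6, 18, 18]

Answer: M ≅ ℤ/3 ⊕ ℤ/6 ⊕ ℤ/18 ⊕ ℤ/18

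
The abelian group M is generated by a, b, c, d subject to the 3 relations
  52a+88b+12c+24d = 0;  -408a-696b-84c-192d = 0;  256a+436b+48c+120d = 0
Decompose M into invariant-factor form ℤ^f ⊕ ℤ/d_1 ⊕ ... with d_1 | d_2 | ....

rank_ℚ(R)=3; free=4−3=1
SNF(R) diag = [4, 12, 12] → torsion [4, 12, 12]

Answer: M ≅ ℤ^1 ⊕ ℤ/4 ⊕ ℤ/12 ⊕ ℤ/12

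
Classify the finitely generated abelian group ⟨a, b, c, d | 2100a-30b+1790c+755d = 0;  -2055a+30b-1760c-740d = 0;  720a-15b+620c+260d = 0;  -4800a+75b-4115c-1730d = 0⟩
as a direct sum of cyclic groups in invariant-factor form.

rank_ℚ(R)=4; free=4−4=0
SNF(R) diag = [5, 15, 15, 45] → torsion [5, 15, 15, 45]

Answer: M ≅ ℤ/5 ⊕ ℤ/15 ⊕ ℤ/15 ⊕ ℤ/45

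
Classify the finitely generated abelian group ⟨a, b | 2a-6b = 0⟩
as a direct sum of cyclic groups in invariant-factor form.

rank_ℚ(R)=1; free=2−1=1
SNF(R) diag = [2] → torsion [2]

Answer: M ≅ ℤ^1 ⊕ ℤ/2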